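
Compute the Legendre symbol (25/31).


p = 31 is prime, so compute (25/31) with the reciprocity algorithm (Jacobi-symbol steps: pull out 2s via (2/n), flip via reciprocity, reduce):
  reciprocity: (25/31) -> +(31/25)
  reduce: (6/25)
  pull out 2: (2/25) = +1  (since 25 mod 8 = 1)
  reciprocity: (3/25) -> +(25/3)
  reduce: (1/3)
  (1/3) = 1
Product of signs = 1
(25/31) = 1

1


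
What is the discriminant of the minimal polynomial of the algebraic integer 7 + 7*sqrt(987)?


The element 7 + 7*sqrt(987) has minimal polynomial:
x^2 - 14*x - 48314
Discriminant = (-14)^2 - 4*(-48314)
= 196 + 193256
= 193452

193452


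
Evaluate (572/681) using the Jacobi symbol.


Compute (572/681) via quadratic reciprocity:
  pull out 2: (2/681) = +1  (since 681 mod 8 = 1)
  pull out 2: (2/681) = +1  (since 681 mod 8 = 1)
  reciprocity: (143/681) -> +(681/143)
  reduce: (109/143)
  reciprocity: (109/143) -> +(143/109)
  reduce: (34/109)
  pull out 2: (2/109) = -1  (since 109 mod 8 = 5)
  reciprocity: (17/109) -> +(109/17)
  reduce: (7/17)
  reciprocity: (7/17) -> +(17/7)
  reduce: (3/7)
  reciprocity: (3/7) -> -(7/3)
  reduce: (1/3)
  (1/3) = 1
Product of signs = 1

1


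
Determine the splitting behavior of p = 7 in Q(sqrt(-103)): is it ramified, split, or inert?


K = Q(sqrt(-103)). Since d mod 4 = 1, disc(K) = -103.
Check p | disc: -103 mod 7 = 2.
p does not divide disc. Compute Legendre symbol (d/p):
2^((7-1)/2) mod 7 = 1
(d/p) = 1, so p splits: (p) = P*P' with e=1, f=1, g=2.
Therefore p is split.

split


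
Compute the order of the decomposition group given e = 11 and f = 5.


|D_P| = e * f
= 11 * 5
= 55

55


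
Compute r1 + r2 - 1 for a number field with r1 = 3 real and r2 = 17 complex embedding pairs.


By Dirichlet's unit theorem:
rank = r1 + r2 - 1
= 3 + 17 - 1
= 19

19


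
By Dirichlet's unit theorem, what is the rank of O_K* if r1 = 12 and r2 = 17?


By Dirichlet's unit theorem:
rank = r1 + r2 - 1
= 12 + 17 - 1
= 28

28


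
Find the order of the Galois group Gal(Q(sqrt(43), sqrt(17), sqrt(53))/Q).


The 3 square roots of distinct primes are multiplicatively independent over Q,
so [K:Q] = 2^3 and Gal(K/Q) is isomorphic to (Z/2Z)^3.
|Gal| = 2^3 = 8

8


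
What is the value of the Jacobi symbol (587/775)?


Compute (587/775) via quadratic reciprocity:
  reciprocity: (587/775) -> -(775/587)
  reduce: (188/587)
  pull out 2: (2/587) = -1  (since 587 mod 8 = 3)
  pull out 2: (2/587) = -1  (since 587 mod 8 = 3)
  reciprocity: (47/587) -> -(587/47)
  reduce: (23/47)
  reciprocity: (23/47) -> -(47/23)
  reduce: (1/23)
  (1/23) = 1
Product of signs = -1

-1


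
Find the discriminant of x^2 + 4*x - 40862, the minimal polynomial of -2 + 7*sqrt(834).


The element -2 + 7*sqrt(834) has minimal polynomial:
x^2 + 4*x - 40862
Discriminant = (4)^2 - 4*(-40862)
= 16 + 163448
= 163464

163464


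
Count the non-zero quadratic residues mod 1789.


For prime p, the number of non-zero quadratic residues is (p-1)/2.
= (1789-1)/2
= 894

894


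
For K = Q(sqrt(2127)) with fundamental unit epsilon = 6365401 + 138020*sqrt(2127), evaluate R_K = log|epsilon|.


epsilon = 6365401 + 138020*sqrt(2127)
= 1.2731e+07
R = ln(1.2731e+07)
= 16.3595

16.3595


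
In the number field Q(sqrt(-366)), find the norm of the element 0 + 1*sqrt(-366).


N(a + b*sqrt(d)) = a^2 - d*b^2
= (0)^2 - (-366)*(1)^2
= 0 + 366
= 366

366


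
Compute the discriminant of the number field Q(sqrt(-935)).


For K = Q(sqrt(d)) with d squarefree: disc(K) = d if d = 1 mod 4, and disc(K) = 4d if d = 2 or 3 mod 4.
Here d = -935, and d mod 4 = 1.
d = 1 mod 4 (O_K = Z[(1+sqrt(d))/2]), so disc(K) = d = -935

-935


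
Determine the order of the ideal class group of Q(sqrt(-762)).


K = Q(sqrt(-762)). d mod 4 = 2, so D = disc(K) = 4d = -3048
h(K) equals the number of primitive reduced positive-definite forms (a, b, c) = a*x^2 + b*x*y + c*y^2 with b^2 - 4ac = D,
where reduced means |b| <= a <= c, with b >= 0 whenever |b| = a or a = c, and primitive means gcd(a, b, c) = 1.
Reduced forces 3a^2 <= |D| = 3048, so 1 <= a <= 31; b must have the parity of D, and c = (b^2 - D)/(4a) must be an integer >= a.
Enumerate a = 1..31, b in [-a, a]:
  a=1: (1, 0, 762)  [1]
  a=2: (2, 0, 381)  [1]
  a=3: (3, 0, 254)  [1]
  a=4..5: none
  a=6: (6, 0, 127)  [1]
  a=7: (7, -2, 109), (7, 2, 109)  [2]
  a=8..13: none
  a=14: (14, -12, 57), (14, 12, 57)  [2]
  a=15..18: none
  a=19: (19, -12, 42), (19, 12, 42)  [2]
  a=20: none
  a=21: (21, -12, 38), (21, 12, 38)  [2]
  a=22..31: none
Total reduced forms: 1 + 1 + 1 + 1 + 2 + 2 + 2 + 2 = 12
h = 12

12


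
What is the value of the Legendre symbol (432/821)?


p = 821 is prime, so compute (432/821) with the reciprocity algorithm (Jacobi-symbol steps: pull out 2s via (2/n), flip via reciprocity, reduce):
  pull out 2: (2/821) = -1  (since 821 mod 8 = 5)
  pull out 2: (2/821) = -1  (since 821 mod 8 = 5)
  pull out 2: (2/821) = -1  (since 821 mod 8 = 5)
  pull out 2: (2/821) = -1  (since 821 mod 8 = 5)
  reciprocity: (27/821) -> +(821/27)
  reduce: (11/27)
  reciprocity: (11/27) -> -(27/11)
  reduce: (5/11)
  reciprocity: (5/11) -> +(11/5)
  reduce: (1/5)
  (1/5) = 1
Product of signs = -1
(432/821) = -1

-1


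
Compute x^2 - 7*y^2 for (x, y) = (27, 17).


x^2 - d*y^2
= 27^2 - 7*17^2
= 729 - 2023
= -1294

-1294


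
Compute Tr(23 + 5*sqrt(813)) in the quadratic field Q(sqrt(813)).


Tr(a + b*sqrt(d)) = (a + b*sqrt(d)) + (a - b*sqrt(d)) = 2a
= 2 * (23)
= 46

46


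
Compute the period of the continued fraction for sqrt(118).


Run the CF algorithm for sqrt(118).
a_0 = floor(sqrt(118)) = 10; set m_0=0, q_0=1.
Recurrence: m' = q*a - m,  q' = (d - m'^2)/q,  a' = floor((a_0 + m')/q').
  step 1: m=10, q=18, a=1
  step 2: m=8, q=3, a=6
  step 3: m=10, q=6, a=3
  step 4: m=8, q=9, a=2
  step 5: m=10, q=2, a=10
  step 6: m=10, q=9, a=2
  step 7: m=8, q=6, a=3
  step 8: m=10, q=3, a=6
  step 9: m=8, q=18, a=1
  step 10: m=10, q=1, a=20
a_10 = 2*a_0 = 20, so the period closes here.
sqrt(118) = [10; 1, 6, 3, 2, 10, 2, 3, 6, 1, 20]
Period length = 10

10


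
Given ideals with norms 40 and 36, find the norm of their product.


N(IJ) = N(I) * N(J)
= 40 * 36
= 1440

1440


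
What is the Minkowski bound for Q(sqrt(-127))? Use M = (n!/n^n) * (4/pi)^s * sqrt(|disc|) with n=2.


d = -127, d mod 4 = 1, so disc(K) = d = -127; |disc(K)| = 127
Imaginary quadratic field, so n = 2, s = r2 = 1, r1 = 0
M = (n!/n^n) * (4/pi)^s * sqrt(|disc(K)|) = (2!/2^2) * (4/pi)^1 * sqrt(127)
= 0.5 * 1.273240 * 11.269428
= 7.1743

7.1743


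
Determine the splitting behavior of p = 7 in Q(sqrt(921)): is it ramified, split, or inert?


K = Q(sqrt(921)). Since d mod 4 = 1, disc(K) = 921.
Check p | disc: 921 mod 7 = 4.
p does not divide disc. Compute Legendre symbol (d/p):
4^((7-1)/2) mod 7 = 1
(d/p) = 1, so p splits: (p) = P*P' with e=1, f=1, g=2.
Therefore p is split.

split


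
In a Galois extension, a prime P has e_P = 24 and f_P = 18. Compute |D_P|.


|D_P| = e * f
= 24 * 18
= 432

432


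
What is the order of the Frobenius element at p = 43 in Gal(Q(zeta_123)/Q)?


The Frobenius at p in Gal(Q(zeta_n)/Q) = (Z/nZ)* is the class of p, so its order is ord_123(43), the smallest k >= 1 with 43^k = 1 mod 123.
n = 123 = 3 * 41, phi(123) = 80; the order divides phi(n).
Divisors of 80: 1, 2, 4, 5, 8, 10, 16, 20, 40, 80
Repeated squaring mod 123: 43^1 = 43, 43^2 = 4, 43^4 = 16, 43^8 = 10, 43^16 = 100, 43^32 = 37, 43^64 = 16
Test divisors in increasing order:
  k=1: 43^1 = 43 mod 123
  k=2: 43^2 = 4 mod 123
  k=4: 43^4 = 16 mod 123
  k=5: 43^5 = 16 * 43 = 73 mod 123
  k=8: 43^8 = 10 mod 123
  k=10: 43^10 = 10 * 4 = 40 mod 123
  k=16: 43^16 = 100 mod 123
  k=20: 43^20 = 100 * 16 = 1 mod 123  <- first divisor giving 1
Order = 20

20


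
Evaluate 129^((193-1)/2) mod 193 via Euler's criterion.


p = 193 is prime and the exponent is (p-1)/2 = 96, so by Euler's criterion 129^96 = (129/193) = +1 or -1 mod 193.
Compute by square-and-multiply:
  96 = 64 + 32 (binary 1100000)
  Repeated squaring mod 193: 129^1 = 129, 129^2 = 43, 129^4 = 112, 129^8 = 192, 129^16 = 1, 129^32 = 1, 129^64 = 1
  129^96 = 129^64 * 129^32 = 1 * 1 mod 193
    1 * 1 = 1 = 1 mod 193
  129^96 = 1 mod 193
Result 1: 129 is a quadratic residue mod 193.
129^96 mod 193 = 1

1


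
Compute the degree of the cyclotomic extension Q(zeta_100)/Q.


The degree equals Euler's totient phi(100).
100 = 2^2 * 5^2
phi(100) = 40

40


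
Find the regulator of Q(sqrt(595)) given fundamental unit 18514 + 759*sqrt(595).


epsilon = 18514 + 759*sqrt(595)
= 37028.0000
R = ln(37028.0000)
= 10.5194

10.5194


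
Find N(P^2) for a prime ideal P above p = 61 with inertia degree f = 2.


N(P^a) = p^(a*f)
= 61^(2*2)
= 61^4
= 13845841

13845841


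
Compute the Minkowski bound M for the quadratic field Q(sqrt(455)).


d = 455, d mod 4 = 3, so disc(K) = 4d = 1820; |disc(K)| = 1820
Real quadratic field, so n = 2, s = r2 = 0, r1 = 2
M = (n!/n^n) * (4/pi)^s * sqrt(|disc(K)|) = (2!/2^2) * (4/pi)^0 * sqrt(1820)
= 0.5 * 1.000000 * 42.661458
= 21.3307

21.3307


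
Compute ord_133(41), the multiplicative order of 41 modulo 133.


We want ord_133(41), the smallest k >= 1 with 41^k = 1 mod 133.
n = 133 = 7 * 19, phi(133) = 108; the order divides phi(n).
Divisors of 108: 1, 2, 3, 4, 6, 9, 12, 18, 27, 36, 54, 108
Repeated squaring mod 133: 41^1 = 41, 41^2 = 85, 41^4 = 43, 41^8 = 120, 41^16 = 36, 41^32 = 99, 41^64 = 92
Test divisors in increasing order:
  k=1: 41^1 = 41 mod 133
  k=2: 41^2 = 85 mod 133
  k=3: 41^3 = 85 * 41 = 27 mod 133
  k=4: 41^4 = 43 mod 133
  k=6: 41^6 = 43 * 85 = 64 mod 133
  k=9: 41^9 = 120 * 41 = 132 mod 133
  k=12: 41^12 = 120 * 43 = 106 mod 133
  k=18: 41^18 = 36 * 85 = 1 mod 133  <- first divisor giving 1
Order = 18

18


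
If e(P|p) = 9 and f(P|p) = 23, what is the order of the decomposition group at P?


|D_P| = e * f
= 9 * 23
= 207

207


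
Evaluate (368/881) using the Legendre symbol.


p = 881 is prime, so compute (368/881) with the reciprocity algorithm (Jacobi-symbol steps: pull out 2s via (2/n), flip via reciprocity, reduce):
  pull out 2: (2/881) = +1  (since 881 mod 8 = 1)
  pull out 2: (2/881) = +1  (since 881 mod 8 = 1)
  pull out 2: (2/881) = +1  (since 881 mod 8 = 1)
  pull out 2: (2/881) = +1  (since 881 mod 8 = 1)
  reciprocity: (23/881) -> +(881/23)
  reduce: (7/23)
  reciprocity: (7/23) -> -(23/7)
  reduce: (2/7)
  pull out 2: (2/7) = +1  (since 7 mod 8 = 7)
  (1/7) = 1
Product of signs = -1
(368/881) = -1

-1


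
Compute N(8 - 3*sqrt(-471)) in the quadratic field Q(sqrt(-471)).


N(a + b*sqrt(d)) = a^2 - d*b^2
= (8)^2 - (-471)*(-3)^2
= 64 + 4239
= 4303

4303


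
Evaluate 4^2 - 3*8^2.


x^2 - d*y^2
= 4^2 - 3*8^2
= 16 - 192
= -176

-176


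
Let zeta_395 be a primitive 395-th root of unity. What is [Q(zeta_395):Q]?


The degree equals Euler's totient phi(395).
395 = 5 * 79
phi(395) = 312

312


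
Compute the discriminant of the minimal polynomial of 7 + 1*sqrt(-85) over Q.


The element 7 + 1*sqrt(-85) has minimal polynomial:
x^2 - 14*x + 134
Discriminant = (-14)^2 - 4*(134)
= 196 - 536
= -340

-340


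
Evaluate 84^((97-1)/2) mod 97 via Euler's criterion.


p = 97 is prime and the exponent is (p-1)/2 = 48, so by Euler's criterion 84^48 = (84/97) = +1 or -1 mod 97.
Compute by square-and-multiply:
  48 = 32 + 16 (binary 110000)
  Repeated squaring mod 97: 84^1 = 84, 84^2 = 72, 84^4 = 43, 84^8 = 6, 84^16 = 36, 84^32 = 35
  84^48 = 84^32 * 84^16 = 35 * 36 mod 97
    35 * 36 = 1260 = 96 mod 97
  84^48 = 96 mod 97
Result 96 = p - 1 = -1 mod 97: 84 is a quadratic non-residue mod 97. As a residue in [0, p-1] the value is 96.
84^48 mod 97 = 96

96


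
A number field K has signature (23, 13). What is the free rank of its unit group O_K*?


By Dirichlet's unit theorem:
rank = r1 + r2 - 1
= 23 + 13 - 1
= 35

35


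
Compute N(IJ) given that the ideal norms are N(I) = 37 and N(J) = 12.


N(IJ) = N(I) * N(J)
= 37 * 12
= 444

444


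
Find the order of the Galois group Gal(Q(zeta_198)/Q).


|Gal(Q(zeta_198)/Q)| = phi(198)
= 60

60


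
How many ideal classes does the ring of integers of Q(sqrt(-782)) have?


K = Q(sqrt(-782)). d mod 4 = 2, so D = disc(K) = 4d = -3128
h(K) equals the number of primitive reduced positive-definite forms (a, b, c) = a*x^2 + b*x*y + c*y^2 with b^2 - 4ac = D,
where reduced means |b| <= a <= c, with b >= 0 whenever |b| = a or a = c, and primitive means gcd(a, b, c) = 1.
Reduced forces 3a^2 <= |D| = 3128, so 1 <= a <= 32; b must have the parity of D, and c = (b^2 - D)/(4a) must be an integer >= a.
Enumerate a = 1..32, b in [-a, a]:
  a=1: (1, 0, 782)  [1]
  a=2: (2, 0, 391)  [1]
  a=3: (3, -2, 261), (3, 2, 261)  [2]
  a=4..5: none
  a=6: (6, -4, 131), (6, 4, 131)  [2]
  a=7: (7, -6, 113), (7, 6, 113)  [2]
  a=8: none
  a=9: (9, -2, 87), (9, 2, 87)  [2]
  a=10..13: none
  a=14: (14, -8, 57), (14, 8, 57)  [2]
  a=15..16: none
  a=17: (17, 0, 46)  [1]
  a=18: (18, -16, 47), (18, 16, 47)  [2]
  a=19: (19, -8, 42), (19, 8, 42)  [2]
  a=20: none
  a=21: (21, -20, 42), (21, -8, 38), (21, 8, 38), (21, 20, 42)  [4]
  a=22: none
  a=23: (23, 0, 34)  [1]
  a=24..26: none
  a=27: (27, -2, 29), (27, 2, 29)  [2]
  a=28..32: none
Total reduced forms: 1 + 1 + 2 + 2 + 2 + 2 + 2 + 1 + 2 + 2 + 4 + 1 + 2 = 24
h = 24

24


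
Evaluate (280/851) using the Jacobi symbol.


Compute (280/851) via quadratic reciprocity:
  pull out 2: (2/851) = -1  (since 851 mod 8 = 3)
  pull out 2: (2/851) = -1  (since 851 mod 8 = 3)
  pull out 2: (2/851) = -1  (since 851 mod 8 = 3)
  reciprocity: (35/851) -> -(851/35)
  reduce: (11/35)
  reciprocity: (11/35) -> -(35/11)
  reduce: (2/11)
  pull out 2: (2/11) = -1  (since 11 mod 8 = 3)
  (1/11) = 1
Product of signs = 1

1


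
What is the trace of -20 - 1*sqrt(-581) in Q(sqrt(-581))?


Tr(a + b*sqrt(d)) = (a + b*sqrt(d)) + (a - b*sqrt(d)) = 2a
= 2 * (-20)
= -40

-40


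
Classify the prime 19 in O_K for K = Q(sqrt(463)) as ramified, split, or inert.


K = Q(sqrt(463)). Since d mod 4 = 3, disc(K) = 1852.
Check p | disc: 1852 mod 19 = 9.
p does not divide disc. Compute Legendre symbol (d/p):
7^((19-1)/2) mod 19 = 1
(d/p) = 1, so p splits: (p) = P*P' with e=1, f=1, g=2.
Therefore p is split.

split


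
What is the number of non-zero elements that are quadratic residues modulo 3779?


For prime p, the number of non-zero quadratic residues is (p-1)/2.
= (3779-1)/2
= 1889

1889


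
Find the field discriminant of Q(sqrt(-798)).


For K = Q(sqrt(d)) with d squarefree: disc(K) = d if d = 1 mod 4, and disc(K) = 4d if d = 2 or 3 mod 4.
Here d = -798, and d mod 4 = 2.
d = 2 mod 4, not 1 (O_K = Z[sqrt(d)]), so disc(K) = 4d = 4 * (-798) = -3192

-3192


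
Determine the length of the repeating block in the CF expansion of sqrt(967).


Run the CF algorithm for sqrt(967).
a_0 = floor(sqrt(967)) = 31; set m_0=0, q_0=1.
Recurrence: m' = q*a - m,  q' = (d - m'^2)/q,  a' = floor((a_0 + m')/q').
  step 1: m=31, q=6, a=10
  step 2: m=29, q=21, a=2
  step 3: m=13, q=38, a=1
  step 4: m=25, q=9, a=6
  step 5: m=29, q=14, a=4
  step 6: m=27, q=17, a=3
  step 7: m=24, q=23, a=2
  step 8: m=22, q=21, a=2
  step 9: m=20, q=27, a=1
  step 10: m=7, q=34, a=1
  step 11: m=27, q=7, a=8
  step 12: m=29, q=18, a=3
  step 13: m=25, q=19, a=2
  step 14: m=13, q=42, a=1
  step 15: m=29, q=3, a=20
  step 16: m=31, q=2, a=31
  step 17: m=31, q=3, a=20
  step 18: m=29, q=42, a=1
  step 19: m=13, q=19, a=2
  step 20: m=25, q=18, a=3
  step 21: m=29, q=7, a=8
  step 22: m=27, q=34, a=1
  step 23: m=7, q=27, a=1
  step 24: m=20, q=21, a=2
  step 25: m=22, q=23, a=2
  step 26: m=24, q=17, a=3
  step 27: m=27, q=14, a=4
  step 28: m=29, q=9, a=6
  step 29: m=25, q=38, a=1
  step 30: m=13, q=21, a=2
  step 31: m=29, q=6, a=10
  step 32: m=31, q=1, a=62
a_32 = 2*a_0 = 62, so the period closes here.
sqrt(967) = [31; 10, 2, 1, 6, 4, 3, 2, 2, 1, 1, 8, 3, 2, 1, 20, 31, 20, 1, 2, 3, 8, 1, 1, 2, 2, 3, 4, 6, 1, 2, 10, 62]
Period length = 32

32


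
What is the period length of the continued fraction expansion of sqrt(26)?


Run the CF algorithm for sqrt(26).
a_0 = floor(sqrt(26)) = 5; set m_0=0, q_0=1.
Recurrence: m' = q*a - m,  q' = (d - m'^2)/q,  a' = floor((a_0 + m')/q').
  step 1: m=5, q=1, a=10
a_1 = 2*a_0 = 10, so the period closes here.
sqrt(26) = [5; 10]
Period length = 1

1


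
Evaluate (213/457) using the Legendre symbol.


p = 457 is prime, so compute (213/457) with the reciprocity algorithm (Jacobi-symbol steps: pull out 2s via (2/n), flip via reciprocity, reduce):
  reciprocity: (213/457) -> +(457/213)
  reduce: (31/213)
  reciprocity: (31/213) -> +(213/31)
  reduce: (27/31)
  reciprocity: (27/31) -> -(31/27)
  reduce: (4/27)
  pull out 2: (2/27) = -1  (since 27 mod 8 = 3)
  pull out 2: (2/27) = -1  (since 27 mod 8 = 3)
  (1/27) = 1
Product of signs = -1
(213/457) = -1

-1


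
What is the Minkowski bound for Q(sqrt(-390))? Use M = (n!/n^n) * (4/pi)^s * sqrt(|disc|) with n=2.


d = -390, d mod 4 = 2, so disc(K) = 4d = -1560; |disc(K)| = 1560
Imaginary quadratic field, so n = 2, s = r2 = 1, r1 = 0
M = (n!/n^n) * (4/pi)^s * sqrt(|disc(K)|) = (2!/2^2) * (4/pi)^1 * sqrt(1560)
= 0.5 * 1.273240 * 39.496835
= 25.1445

25.1445


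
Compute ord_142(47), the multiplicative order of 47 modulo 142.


We want ord_142(47), the smallest k >= 1 with 47^k = 1 mod 142.
n = 142 = 2 * 71, phi(142) = 70; the order divides phi(n).
Divisors of 70: 1, 2, 5, 7, 10, 14, 35, 70
Repeated squaring mod 142: 47^1 = 47, 47^2 = 79, 47^4 = 135, 47^8 = 49, 47^16 = 129, 47^32 = 27, 47^64 = 19
Test divisors in increasing order:
  k=1: 47^1 = 47 mod 142
  k=2: 47^2 = 79 mod 142
  k=5: 47^5 = 135 * 47 = 97 mod 142
  k=7: 47^7 = 135 * 79 * 47 = 137 mod 142
  k=10: 47^10 = 49 * 79 = 37 mod 142
  k=14: 47^14 = 49 * 135 * 79 = 25 mod 142
  k=35: 47^35 = 27 * 79 * 47 = 141 mod 142
  k=70: 47^70 = 19 * 135 * 79 = 1 mod 142  <- first divisor giving 1
Order = 70

70


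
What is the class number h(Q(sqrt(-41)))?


K = Q(sqrt(-41)). d mod 4 = 3, so D = disc(K) = 4d = -164
h(K) equals the number of primitive reduced positive-definite forms (a, b, c) = a*x^2 + b*x*y + c*y^2 with b^2 - 4ac = D,
where reduced means |b| <= a <= c, with b >= 0 whenever |b| = a or a = c, and primitive means gcd(a, b, c) = 1.
Reduced forces 3a^2 <= |D| = 164, so 1 <= a <= 7; b must have the parity of D, and c = (b^2 - D)/(4a) must be an integer >= a.
Enumerate a = 1..7, b in [-a, a]:
  a=1: (1, 0, 41)  [1]
  a=2: (2, 2, 21)  [1]
  a=3: (3, -2, 14), (3, 2, 14)  [2]
  a=4: none
  a=5: (5, -4, 9), (5, 4, 9)  [2]
  a=6: (6, -2, 7), (6, 2, 7)  [2]
  a=7: none
Total reduced forms: 1 + 1 + 2 + 2 + 2 = 8
h = 8

8


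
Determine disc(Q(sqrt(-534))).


For K = Q(sqrt(d)) with d squarefree: disc(K) = d if d = 1 mod 4, and disc(K) = 4d if d = 2 or 3 mod 4.
Here d = -534, and d mod 4 = 2.
d = 2 mod 4, not 1 (O_K = Z[sqrt(d)]), so disc(K) = 4d = 4 * (-534) = -2136

-2136


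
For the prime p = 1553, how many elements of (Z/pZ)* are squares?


For prime p, the number of non-zero quadratic residues is (p-1)/2.
= (1553-1)/2
= 776

776


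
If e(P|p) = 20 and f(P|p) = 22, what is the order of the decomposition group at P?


|D_P| = e * f
= 20 * 22
= 440

440


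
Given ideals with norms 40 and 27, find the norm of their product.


N(IJ) = N(I) * N(J)
= 40 * 27
= 1080

1080


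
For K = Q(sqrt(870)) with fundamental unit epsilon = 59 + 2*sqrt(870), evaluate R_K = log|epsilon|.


epsilon = 59 + 2*sqrt(870)
= 117.9915
R = ln(117.9915)
= 4.7706

4.7706


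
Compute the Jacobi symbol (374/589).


Compute (374/589) via quadratic reciprocity:
  pull out 2: (2/589) = -1  (since 589 mod 8 = 5)
  reciprocity: (187/589) -> +(589/187)
  reduce: (28/187)
  pull out 2: (2/187) = -1  (since 187 mod 8 = 3)
  pull out 2: (2/187) = -1  (since 187 mod 8 = 3)
  reciprocity: (7/187) -> -(187/7)
  reduce: (5/7)
  reciprocity: (5/7) -> +(7/5)
  reduce: (2/5)
  pull out 2: (2/5) = -1  (since 5 mod 8 = 5)
  (1/5) = 1
Product of signs = -1

-1


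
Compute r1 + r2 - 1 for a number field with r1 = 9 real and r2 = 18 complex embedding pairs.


By Dirichlet's unit theorem:
rank = r1 + r2 - 1
= 9 + 18 - 1
= 26

26


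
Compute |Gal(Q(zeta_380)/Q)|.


|Gal(Q(zeta_380)/Q)| = phi(380)
= 144

144


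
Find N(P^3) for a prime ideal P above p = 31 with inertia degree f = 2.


N(P^a) = p^(a*f)
= 31^(3*2)
= 31^6
= 887503681

887503681


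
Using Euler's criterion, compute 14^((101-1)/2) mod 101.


p = 101 is prime and the exponent is (p-1)/2 = 50, so by Euler's criterion 14^50 = (14/101) = +1 or -1 mod 101.
Compute by square-and-multiply:
  50 = 32 + 16 + 2 (binary 110010)
  Repeated squaring mod 101: 14^1 = 14, 14^2 = 95, 14^4 = 36, 14^8 = 84, 14^16 = 87, 14^32 = 95
  14^50 = 14^32 * 14^16 * 14^2 = 95 * 87 * 95 mod 101
    95 * 87 = 8265 = 84 mod 101
    84 * 95 = 7980 = 1 mod 101
  14^50 = 1 mod 101
Result 1: 14 is a quadratic residue mod 101.
14^50 mod 101 = 1

1


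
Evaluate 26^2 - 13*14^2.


x^2 - d*y^2
= 26^2 - 13*14^2
= 676 - 2548
= -1872

-1872


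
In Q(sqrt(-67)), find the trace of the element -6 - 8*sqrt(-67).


Tr(a + b*sqrt(d)) = (a + b*sqrt(d)) + (a - b*sqrt(d)) = 2a
= 2 * (-6)
= -12

-12


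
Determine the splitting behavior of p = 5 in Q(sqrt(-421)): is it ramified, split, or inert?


K = Q(sqrt(-421)). Since d mod 4 = 3, disc(K) = -1684.
Check p | disc: -1684 mod 5 = 1.
p does not divide disc. Compute Legendre symbol (d/p):
4^((5-1)/2) mod 5 = 1
(d/p) = 1, so p splits: (p) = P*P' with e=1, f=1, g=2.
Therefore p is split.

split


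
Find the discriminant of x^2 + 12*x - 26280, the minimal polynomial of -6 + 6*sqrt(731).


The element -6 + 6*sqrt(731) has minimal polynomial:
x^2 + 12*x - 26280
Discriminant = (12)^2 - 4*(-26280)
= 144 + 105120
= 105264

105264


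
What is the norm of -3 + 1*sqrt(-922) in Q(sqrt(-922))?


N(a + b*sqrt(d)) = a^2 - d*b^2
= (-3)^2 - (-922)*(1)^2
= 9 + 922
= 931

931


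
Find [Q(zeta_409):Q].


The degree equals Euler's totient phi(409).
409 = 409
phi(409) = 408

408


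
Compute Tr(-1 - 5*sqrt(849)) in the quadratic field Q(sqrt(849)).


Tr(a + b*sqrt(d)) = (a + b*sqrt(d)) + (a - b*sqrt(d)) = 2a
= 2 * (-1)
= -2

-2


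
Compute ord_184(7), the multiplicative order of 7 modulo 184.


We want ord_184(7), the smallest k >= 1 with 7^k = 1 mod 184.
n = 184 = 2^3 * 23, phi(184) = 88; the order divides phi(n).
Divisors of 88: 1, 2, 4, 8, 11, 22, 44, 88
Repeated squaring mod 184: 7^1 = 7, 7^2 = 49, 7^4 = 9, 7^8 = 81, 7^16 = 121, 7^32 = 105, 7^64 = 169
Test divisors in increasing order:
  k=1: 7^1 = 7 mod 184
  k=2: 7^2 = 49 mod 184
  k=4: 7^4 = 9 mod 184
  k=8: 7^8 = 81 mod 184
  k=11: 7^11 = 81 * 49 * 7 = 183 mod 184
  k=22: 7^22 = 121 * 9 * 49 = 1 mod 184  <- first divisor giving 1
Order = 22

22


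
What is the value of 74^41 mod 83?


p = 83 is prime and the exponent is (p-1)/2 = 41, so by Euler's criterion 74^41 = (74/83) = +1 or -1 mod 83.
Compute by square-and-multiply:
  41 = 32 + 8 + 1 (binary 101001)
  Repeated squaring mod 83: 74^1 = 74, 74^2 = 81, 74^4 = 4, 74^8 = 16, 74^16 = 7, 74^32 = 49
  74^41 = 74^32 * 74^8 * 74^1 = 49 * 16 * 74 mod 83
    49 * 16 = 784 = 37 mod 83
    37 * 74 = 2738 = 82 mod 83
  74^41 = 82 mod 83
Result 82 = p - 1 = -1 mod 83: 74 is a quadratic non-residue mod 83. As a residue in [0, p-1] the value is 82.
74^41 mod 83 = 82

82


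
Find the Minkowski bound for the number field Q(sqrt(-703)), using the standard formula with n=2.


d = -703, d mod 4 = 1, so disc(K) = d = -703; |disc(K)| = 703
Imaginary quadratic field, so n = 2, s = r2 = 1, r1 = 0
M = (n!/n^n) * (4/pi)^s * sqrt(|disc(K)|) = (2!/2^2) * (4/pi)^1 * sqrt(703)
= 0.5 * 1.273240 * 26.514147
= 16.8794

16.8794


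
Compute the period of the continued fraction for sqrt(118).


Run the CF algorithm for sqrt(118).
a_0 = floor(sqrt(118)) = 10; set m_0=0, q_0=1.
Recurrence: m' = q*a - m,  q' = (d - m'^2)/q,  a' = floor((a_0 + m')/q').
  step 1: m=10, q=18, a=1
  step 2: m=8, q=3, a=6
  step 3: m=10, q=6, a=3
  step 4: m=8, q=9, a=2
  step 5: m=10, q=2, a=10
  step 6: m=10, q=9, a=2
  step 7: m=8, q=6, a=3
  step 8: m=10, q=3, a=6
  step 9: m=8, q=18, a=1
  step 10: m=10, q=1, a=20
a_10 = 2*a_0 = 20, so the period closes here.
sqrt(118) = [10; 1, 6, 3, 2, 10, 2, 3, 6, 1, 20]
Period length = 10

10


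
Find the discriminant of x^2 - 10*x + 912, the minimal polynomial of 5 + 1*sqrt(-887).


The element 5 + 1*sqrt(-887) has minimal polynomial:
x^2 - 10*x + 912
Discriminant = (-10)^2 - 4*(912)
= 100 - 3648
= -3548

-3548


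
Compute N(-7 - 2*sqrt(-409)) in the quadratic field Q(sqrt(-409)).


N(a + b*sqrt(d)) = a^2 - d*b^2
= (-7)^2 - (-409)*(-2)^2
= 49 + 1636
= 1685

1685


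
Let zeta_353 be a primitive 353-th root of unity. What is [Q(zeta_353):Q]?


The degree equals Euler's totient phi(353).
353 = 353
phi(353) = 352

352


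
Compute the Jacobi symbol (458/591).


Compute (458/591) via quadratic reciprocity:
  pull out 2: (2/591) = +1  (since 591 mod 8 = 7)
  reciprocity: (229/591) -> +(591/229)
  reduce: (133/229)
  reciprocity: (133/229) -> +(229/133)
  reduce: (96/133)
  pull out 2: (2/133) = -1  (since 133 mod 8 = 5)
  pull out 2: (2/133) = -1  (since 133 mod 8 = 5)
  pull out 2: (2/133) = -1  (since 133 mod 8 = 5)
  pull out 2: (2/133) = -1  (since 133 mod 8 = 5)
  pull out 2: (2/133) = -1  (since 133 mod 8 = 5)
  reciprocity: (3/133) -> +(133/3)
  reduce: (1/3)
  (1/3) = 1
Product of signs = -1

-1


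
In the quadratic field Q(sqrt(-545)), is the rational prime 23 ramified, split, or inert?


K = Q(sqrt(-545)). Since d mod 4 = 3, disc(K) = -2180.
Check p | disc: -2180 mod 23 = 5.
p does not divide disc. Compute Legendre symbol (d/p):
7^((23-1)/2) mod 23 = -1
(d/p) = -1, so p is inert: (p) stays prime with e=1, f=2, g=1.
Therefore p is inert.

inert


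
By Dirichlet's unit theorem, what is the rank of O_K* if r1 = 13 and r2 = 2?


By Dirichlet's unit theorem:
rank = r1 + r2 - 1
= 13 + 2 - 1
= 14

14


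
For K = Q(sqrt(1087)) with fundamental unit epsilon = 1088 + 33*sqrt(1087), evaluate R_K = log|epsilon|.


epsilon = 1088 + 33*sqrt(1087)
= 2175.9995
R = ln(2175.9995)
= 7.6852

7.6852


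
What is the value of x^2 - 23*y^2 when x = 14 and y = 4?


x^2 - d*y^2
= 14^2 - 23*4^2
= 196 - 368
= -172

-172


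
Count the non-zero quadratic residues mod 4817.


For prime p, the number of non-zero quadratic residues is (p-1)/2.
= (4817-1)/2
= 2408

2408


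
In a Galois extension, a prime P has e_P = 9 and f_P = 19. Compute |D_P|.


|D_P| = e * f
= 9 * 19
= 171

171


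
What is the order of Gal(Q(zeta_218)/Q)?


|Gal(Q(zeta_218)/Q)| = phi(218)
= 108

108


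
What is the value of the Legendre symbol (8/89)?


p = 89 is prime, so compute (8/89) with the reciprocity algorithm (Jacobi-symbol steps: pull out 2s via (2/n), flip via reciprocity, reduce):
  pull out 2: (2/89) = +1  (since 89 mod 8 = 1)
  pull out 2: (2/89) = +1  (since 89 mod 8 = 1)
  pull out 2: (2/89) = +1  (since 89 mod 8 = 1)
  (1/89) = 1
Product of signs = 1
(8/89) = 1

1


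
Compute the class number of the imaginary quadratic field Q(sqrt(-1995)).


K = Q(sqrt(-1995)). d mod 4 = 1, so D = disc(K) = d = -1995
h(K) equals the number of primitive reduced positive-definite forms (a, b, c) = a*x^2 + b*x*y + c*y^2 with b^2 - 4ac = D,
where reduced means |b| <= a <= c, with b >= 0 whenever |b| = a or a = c, and primitive means gcd(a, b, c) = 1.
Reduced forces 3a^2 <= |D| = 1995, so 1 <= a <= 25; b must have the parity of D, and c = (b^2 - D)/(4a) must be an integer >= a.
Enumerate a = 1..25, b in [-a, a]:
  a=1: (1, 1, 499)  [1]
  a=2: none
  a=3: (3, 3, 167)  [1]
  a=4: none
  a=5: (5, 5, 101)  [1]
  a=6: none
  a=7: (7, 7, 73)  [1]
  a=8..14: none
  a=15: (15, 15, 37)  [1]
  a=16..18: none
  a=19: (19, 19, 31)  [1]
  a=20: none
  a=21: (21, 21, 29)  [1]
  a=22: none
  a=23: (23, 11, 23)  [1]
  a=24..25: none
Total reduced forms: 1 + 1 + 1 + 1 + 1 + 1 + 1 + 1 = 8
h = 8

8


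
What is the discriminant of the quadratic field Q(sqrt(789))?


For K = Q(sqrt(d)) with d squarefree: disc(K) = d if d = 1 mod 4, and disc(K) = 4d if d = 2 or 3 mod 4.
Here d = 789, and d mod 4 = 1.
d = 1 mod 4 (O_K = Z[(1+sqrt(d))/2]), so disc(K) = d = 789

789


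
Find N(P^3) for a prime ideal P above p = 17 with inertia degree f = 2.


N(P^a) = p^(a*f)
= 17^(3*2)
= 17^6
= 24137569

24137569


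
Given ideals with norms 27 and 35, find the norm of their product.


N(IJ) = N(I) * N(J)
= 27 * 35
= 945

945


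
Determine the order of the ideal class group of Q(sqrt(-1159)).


K = Q(sqrt(-1159)). d mod 4 = 1, so D = disc(K) = d = -1159
h(K) equals the number of primitive reduced positive-definite forms (a, b, c) = a*x^2 + b*x*y + c*y^2 with b^2 - 4ac = D,
where reduced means |b| <= a <= c, with b >= 0 whenever |b| = a or a = c, and primitive means gcd(a, b, c) = 1.
Reduced forces 3a^2 <= |D| = 1159, so 1 <= a <= 19; b must have the parity of D, and c = (b^2 - D)/(4a) must be an integer >= a.
Enumerate a = 1..19, b in [-a, a]:
  a=1: (1, 1, 290)  [1]
  a=2: (2, -1, 145), (2, 1, 145)  [2]
  a=3: none
  a=4: (4, -3, 73), (4, 3, 73)  [2]
  a=5: (5, -1, 58), (5, 1, 58)  [2]
  a=6..7: none
  a=8: (8, -5, 37), (8, 5, 37)  [2]
  a=9: none
  a=10: (10, -9, 31), (10, -1, 29), (10, 1, 29), (10, 9, 31)  [4]
  a=11..15: none
  a=16: (16, -11, 20), (16, 11, 20)  [2]
  a=17..18: none
  a=19: (19, 19, 20)  [1]
Total reduced forms: 1 + 2 + 2 + 2 + 2 + 4 + 2 + 1 = 16
h = 16

16


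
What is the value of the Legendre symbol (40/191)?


p = 191 is prime, so compute (40/191) with the reciprocity algorithm (Jacobi-symbol steps: pull out 2s via (2/n), flip via reciprocity, reduce):
  pull out 2: (2/191) = +1  (since 191 mod 8 = 7)
  pull out 2: (2/191) = +1  (since 191 mod 8 = 7)
  pull out 2: (2/191) = +1  (since 191 mod 8 = 7)
  reciprocity: (5/191) -> +(191/5)
  reduce: (1/5)
  (1/5) = 1
Product of signs = 1
(40/191) = 1

1


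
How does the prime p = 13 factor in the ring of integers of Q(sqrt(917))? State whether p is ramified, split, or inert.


K = Q(sqrt(917)). Since d mod 4 = 1, disc(K) = 917.
Check p | disc: 917 mod 13 = 7.
p does not divide disc. Compute Legendre symbol (d/p):
7^((13-1)/2) mod 13 = -1
(d/p) = -1, so p is inert: (p) stays prime with e=1, f=2, g=1.
Therefore p is inert.

inert


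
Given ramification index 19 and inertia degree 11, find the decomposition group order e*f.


|D_P| = e * f
= 19 * 11
= 209

209


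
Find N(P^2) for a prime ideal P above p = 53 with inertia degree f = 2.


N(P^a) = p^(a*f)
= 53^(2*2)
= 53^4
= 7890481

7890481


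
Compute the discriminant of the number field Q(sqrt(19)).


For K = Q(sqrt(d)) with d squarefree: disc(K) = d if d = 1 mod 4, and disc(K) = 4d if d = 2 or 3 mod 4.
Here d = 19, and d mod 4 = 3.
d = 3 mod 4, not 1 (O_K = Z[sqrt(d)]), so disc(K) = 4d = 4 * (19) = 76

76


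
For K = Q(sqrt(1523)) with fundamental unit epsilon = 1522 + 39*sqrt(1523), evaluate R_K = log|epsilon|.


epsilon = 1522 + 39*sqrt(1523)
= 3043.9997
R = ln(3043.9997)
= 8.0209

8.0209


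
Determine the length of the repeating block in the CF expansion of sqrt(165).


Run the CF algorithm for sqrt(165).
a_0 = floor(sqrt(165)) = 12; set m_0=0, q_0=1.
Recurrence: m' = q*a - m,  q' = (d - m'^2)/q,  a' = floor((a_0 + m')/q').
  step 1: m=12, q=21, a=1
  step 2: m=9, q=4, a=5
  step 3: m=11, q=11, a=2
  step 4: m=11, q=4, a=5
  step 5: m=9, q=21, a=1
  step 6: m=12, q=1, a=24
a_6 = 2*a_0 = 24, so the period closes here.
sqrt(165) = [12; 1, 5, 2, 5, 1, 24]
Period length = 6

6


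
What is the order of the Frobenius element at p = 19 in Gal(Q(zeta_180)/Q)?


The Frobenius at p in Gal(Q(zeta_n)/Q) = (Z/nZ)* is the class of p, so its order is ord_180(19), the smallest k >= 1 with 19^k = 1 mod 180.
n = 180 = 2^2 * 3^2 * 5, phi(180) = 48; the order divides phi(n).
Divisors of 48: 1, 2, 3, 4, 6, 8, 12, 16, 24, 48
Repeated squaring mod 180: 19^1 = 19, 19^2 = 1, 19^4 = 1, 19^8 = 1, 19^16 = 1, 19^32 = 1
Test divisors in increasing order:
  k=1: 19^1 = 19 mod 180
  k=2: 19^2 = 1 mod 180  <- first divisor giving 1
Order = 2

2


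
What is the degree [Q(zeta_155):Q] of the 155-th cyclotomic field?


The degree equals Euler's totient phi(155).
155 = 5 * 31
phi(155) = 120

120


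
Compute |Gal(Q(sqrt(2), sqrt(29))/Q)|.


The 2 square roots of distinct primes are multiplicatively independent over Q,
so [K:Q] = 2^2 and Gal(K/Q) is isomorphic to (Z/2Z)^2.
|Gal| = 2^2 = 4

4


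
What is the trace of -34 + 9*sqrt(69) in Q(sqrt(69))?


Tr(a + b*sqrt(d)) = (a + b*sqrt(d)) + (a - b*sqrt(d)) = 2a
= 2 * (-34)
= -68

-68


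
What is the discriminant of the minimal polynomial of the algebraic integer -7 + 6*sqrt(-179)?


The element -7 + 6*sqrt(-179) has minimal polynomial:
x^2 + 14*x + 6493
Discriminant = (14)^2 - 4*(6493)
= 196 - 25972
= -25776

-25776


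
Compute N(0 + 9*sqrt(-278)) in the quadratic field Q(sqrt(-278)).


N(a + b*sqrt(d)) = a^2 - d*b^2
= (0)^2 - (-278)*(9)^2
= 0 + 22518
= 22518

22518


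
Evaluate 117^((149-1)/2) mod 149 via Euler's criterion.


p = 149 is prime and the exponent is (p-1)/2 = 74, so by Euler's criterion 117^74 = (117/149) = +1 or -1 mod 149.
Compute by square-and-multiply:
  74 = 64 + 8 + 2 (binary 1001010)
  Repeated squaring mod 149: 117^1 = 117, 117^2 = 130, 117^4 = 63, 117^8 = 95, 117^16 = 85, 117^32 = 73, 117^64 = 114
  117^74 = 117^64 * 117^8 * 117^2 = 114 * 95 * 130 mod 149
    114 * 95 = 10830 = 102 mod 149
    102 * 130 = 13260 = 148 mod 149
  117^74 = 148 mod 149
Result 148 = p - 1 = -1 mod 149: 117 is a quadratic non-residue mod 149. As a residue in [0, p-1] the value is 148.
117^74 mod 149 = 148

148


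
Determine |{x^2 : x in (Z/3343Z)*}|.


For prime p, the number of non-zero quadratic residues is (p-1)/2.
= (3343-1)/2
= 1671

1671


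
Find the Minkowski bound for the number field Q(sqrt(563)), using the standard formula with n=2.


d = 563, d mod 4 = 3, so disc(K) = 4d = 2252; |disc(K)| = 2252
Real quadratic field, so n = 2, s = r2 = 0, r1 = 2
M = (n!/n^n) * (4/pi)^s * sqrt(|disc(K)|) = (2!/2^2) * (4/pi)^0 * sqrt(2252)
= 0.5 * 1.000000 * 47.455242
= 23.7276

23.7276


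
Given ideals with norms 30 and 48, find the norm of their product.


N(IJ) = N(I) * N(J)
= 30 * 48
= 1440

1440


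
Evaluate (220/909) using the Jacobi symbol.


Compute (220/909) via quadratic reciprocity:
  pull out 2: (2/909) = -1  (since 909 mod 8 = 5)
  pull out 2: (2/909) = -1  (since 909 mod 8 = 5)
  reciprocity: (55/909) -> +(909/55)
  reduce: (29/55)
  reciprocity: (29/55) -> +(55/29)
  reduce: (26/29)
  pull out 2: (2/29) = -1  (since 29 mod 8 = 5)
  reciprocity: (13/29) -> +(29/13)
  reduce: (3/13)
  reciprocity: (3/13) -> +(13/3)
  reduce: (1/3)
  (1/3) = 1
Product of signs = -1

-1


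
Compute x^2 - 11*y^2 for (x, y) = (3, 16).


x^2 - d*y^2
= 3^2 - 11*16^2
= 9 - 2816
= -2807

-2807


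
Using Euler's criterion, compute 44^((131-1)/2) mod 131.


p = 131 is prime and the exponent is (p-1)/2 = 65, so by Euler's criterion 44^65 = (44/131) = +1 or -1 mod 131.
Compute by square-and-multiply:
  65 = 64 + 1 (binary 1000001)
  Repeated squaring mod 131: 44^1 = 44, 44^2 = 102, 44^4 = 55, 44^8 = 12, 44^16 = 13, 44^32 = 38, 44^64 = 3
  44^65 = 44^64 * 44^1 = 3 * 44 mod 131
    3 * 44 = 132 = 1 mod 131
  44^65 = 1 mod 131
Result 1: 44 is a quadratic residue mod 131.
44^65 mod 131 = 1

1


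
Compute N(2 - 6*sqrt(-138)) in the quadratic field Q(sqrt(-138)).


N(a + b*sqrt(d)) = a^2 - d*b^2
= (2)^2 - (-138)*(-6)^2
= 4 + 4968
= 4972

4972


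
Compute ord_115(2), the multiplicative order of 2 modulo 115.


We want ord_115(2), the smallest k >= 1 with 2^k = 1 mod 115.
n = 115 = 5 * 23, phi(115) = 88; the order divides phi(n).
Divisors of 88: 1, 2, 4, 8, 11, 22, 44, 88
Repeated squaring mod 115: 2^1 = 2, 2^2 = 4, 2^4 = 16, 2^8 = 26, 2^16 = 101, 2^32 = 81, 2^64 = 6
Test divisors in increasing order:
  k=1: 2^1 = 2 mod 115
  k=2: 2^2 = 4 mod 115
  k=4: 2^4 = 16 mod 115
  k=8: 2^8 = 26 mod 115
  k=11: 2^11 = 26 * 4 * 2 = 93 mod 115
  k=22: 2^22 = 101 * 16 * 4 = 24 mod 115
  k=44: 2^44 = 81 * 26 * 16 = 1 mod 115  <- first divisor giving 1
Order = 44

44


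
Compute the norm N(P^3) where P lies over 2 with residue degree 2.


N(P^a) = p^(a*f)
= 2^(3*2)
= 2^6
= 64

64


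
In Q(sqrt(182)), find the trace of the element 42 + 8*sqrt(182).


Tr(a + b*sqrt(d)) = (a + b*sqrt(d)) + (a - b*sqrt(d)) = 2a
= 2 * (42)
= 84

84


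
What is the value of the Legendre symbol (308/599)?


p = 599 is prime, so compute (308/599) with the reciprocity algorithm (Jacobi-symbol steps: pull out 2s via (2/n), flip via reciprocity, reduce):
  pull out 2: (2/599) = +1  (since 599 mod 8 = 7)
  pull out 2: (2/599) = +1  (since 599 mod 8 = 7)
  reciprocity: (77/599) -> +(599/77)
  reduce: (60/77)
  pull out 2: (2/77) = -1  (since 77 mod 8 = 5)
  pull out 2: (2/77) = -1  (since 77 mod 8 = 5)
  reciprocity: (15/77) -> +(77/15)
  reduce: (2/15)
  pull out 2: (2/15) = +1  (since 15 mod 8 = 7)
  (1/15) = 1
Product of signs = 1
(308/599) = 1

1


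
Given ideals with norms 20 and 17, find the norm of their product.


N(IJ) = N(I) * N(J)
= 20 * 17
= 340

340


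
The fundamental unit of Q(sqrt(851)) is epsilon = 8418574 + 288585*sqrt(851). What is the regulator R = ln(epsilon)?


epsilon = 8418574 + 288585*sqrt(851)
= 1.6837e+07
R = ln(1.6837e+07)
= 16.6391

16.6391


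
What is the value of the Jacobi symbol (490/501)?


Compute (490/501) via quadratic reciprocity:
  pull out 2: (2/501) = -1  (since 501 mod 8 = 5)
  reciprocity: (245/501) -> +(501/245)
  reduce: (11/245)
  reciprocity: (11/245) -> +(245/11)
  reduce: (3/11)
  reciprocity: (3/11) -> -(11/3)
  reduce: (2/3)
  pull out 2: (2/3) = -1  (since 3 mod 8 = 3)
  (1/3) = 1
Product of signs = -1

-1


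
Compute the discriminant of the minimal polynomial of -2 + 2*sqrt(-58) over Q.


The element -2 + 2*sqrt(-58) has minimal polynomial:
x^2 + 4*x + 236
Discriminant = (4)^2 - 4*(236)
= 16 - 944
= -928

-928


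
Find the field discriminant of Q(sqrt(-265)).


For K = Q(sqrt(d)) with d squarefree: disc(K) = d if d = 1 mod 4, and disc(K) = 4d if d = 2 or 3 mod 4.
Here d = -265, and d mod 4 = 3.
d = 3 mod 4, not 1 (O_K = Z[sqrt(d)]), so disc(K) = 4d = 4 * (-265) = -1060

-1060


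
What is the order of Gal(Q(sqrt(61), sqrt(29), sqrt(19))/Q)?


The 3 square roots of distinct primes are multiplicatively independent over Q,
so [K:Q] = 2^3 and Gal(K/Q) is isomorphic to (Z/2Z)^3.
|Gal| = 2^3 = 8

8


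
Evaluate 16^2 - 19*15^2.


x^2 - d*y^2
= 16^2 - 19*15^2
= 256 - 4275
= -4019

-4019


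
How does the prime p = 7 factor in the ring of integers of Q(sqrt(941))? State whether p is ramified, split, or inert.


K = Q(sqrt(941)). Since d mod 4 = 1, disc(K) = 941.
Check p | disc: 941 mod 7 = 3.
p does not divide disc. Compute Legendre symbol (d/p):
3^((7-1)/2) mod 7 = -1
(d/p) = -1, so p is inert: (p) stays prime with e=1, f=2, g=1.
Therefore p is inert.

inert


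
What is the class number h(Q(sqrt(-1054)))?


K = Q(sqrt(-1054)). d mod 4 = 2, so D = disc(K) = 4d = -4216
h(K) equals the number of primitive reduced positive-definite forms (a, b, c) = a*x^2 + b*x*y + c*y^2 with b^2 - 4ac = D,
where reduced means |b| <= a <= c, with b >= 0 whenever |b| = a or a = c, and primitive means gcd(a, b, c) = 1.
Reduced forces 3a^2 <= |D| = 4216, so 1 <= a <= 37; b must have the parity of D, and c = (b^2 - D)/(4a) must be an integer >= a.
Enumerate a = 1..37, b in [-a, a]:
  a=1: (1, 0, 1054)  [1]
  a=2: (2, 0, 527)  [1]
  a=3..4: none
  a=5: (5, -2, 211), (5, 2, 211)  [2]
  a=6..9: none
  a=10: (10, -8, 107), (10, 8, 107)  [2]
  a=11..12: none
  a=13: (13, -10, 83), (13, 10, 83)  [2]
  a=14..16: none
  a=17: (17, 0, 62)  [1]
  a=18..22: none
  a=23: (23, -4, 46), (23, 4, 46)  [2]
  a=24: none
  a=25: (25, -22, 47), (25, 22, 47)  [2]
  a=26: (26, -16, 43), (26, 16, 43)  [2]
  a=27..30: none
  a=31: (31, 0, 34)  [1]
  a=32..37: none
Total reduced forms: 1 + 1 + 2 + 2 + 2 + 1 + 2 + 2 + 2 + 1 = 16
h = 16

16
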